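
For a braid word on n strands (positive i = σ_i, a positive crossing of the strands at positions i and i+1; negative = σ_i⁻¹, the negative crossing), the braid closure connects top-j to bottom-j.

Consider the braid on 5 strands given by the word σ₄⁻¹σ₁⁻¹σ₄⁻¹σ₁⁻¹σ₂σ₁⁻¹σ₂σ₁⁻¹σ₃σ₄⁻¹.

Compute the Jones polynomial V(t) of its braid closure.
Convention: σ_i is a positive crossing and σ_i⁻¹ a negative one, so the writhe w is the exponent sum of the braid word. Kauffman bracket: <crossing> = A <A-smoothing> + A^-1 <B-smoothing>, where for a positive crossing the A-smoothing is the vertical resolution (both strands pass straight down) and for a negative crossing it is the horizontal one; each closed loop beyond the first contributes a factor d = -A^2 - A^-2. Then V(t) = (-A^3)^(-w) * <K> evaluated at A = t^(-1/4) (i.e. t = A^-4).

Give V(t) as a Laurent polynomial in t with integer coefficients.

Braid: s4^-1 s1^-1 s4^-1 s1^-1 s2 s1^-1 s2 s1^-1 s3 s4^-1 on 5 strands, 10 crossings.
Writhe w = (#positive) - (#negative) = 3 - 7 = -4.
State-sum expansion of <K>. There are 2^10 = 1024 states.
For each crossing: s=0 is the vertical smoothing, s=1 horizontal. Crossing k contributes A^(sign_k * (1 - 2*s_k)); loop factor d = -A^2 - A^-2.
Tabulate the states by total A-exponent and number of loops L (A-exp: L × count):
  A^10: L=8 ×1
  A^8: L=7 ×10
  A^6: L=6 ×45
  A^4: L=5 ×118, L=7 ×2
  A^2: L=4 ×195, L=6 ×15
  A^0: L=3 ×203, L=5 ×49
  A^-2: L=2 ×123, L=4 ×85, L=6 ×2
  A^-4: L=1 ×33, L=3 ×78, L=5 ×9
  A^-6: L=2 ×29, L=4 ×16
  A^-8: L=3 ×9, L=5 ×1
  A^-10: L=4 ×1
Each group contributes A^e * Σ count * d^(L-1):
Powers of d = -A^2 - A^-2: d^2 = A^4 + 2 + A^-4; d^3 = -A^6 - 3*A^2 - 3*A^-2 - A^-6; d^4 = A^8 + 4*A^4 + 6 + 4*A^-4 + A^-8; d^5 = -A^10 - 5*A^6 - 10*A^2 - 10*A^-2 - 5*A^-6 - A^-10; d^6 = A^12 + 6*A^8 + 15*A^4 + 20 + 15*A^-4 + 6*A^-8 + A^-12; d^7 = -A^14 - 7*A^10 - 21*A^6 - 35*A^2 - 35*A^-2 - 21*A^-6 - 7*A^-10 - A^-14.
  A^10 * (d^7) = -A^24 - 7*A^20 - 21*A^16 - 35*A^12 - 35*A^8 - 21*A^4 - 7 - A^-4
  A^8 * (10*d^6) = 10*A^20 + 60*A^16 + 150*A^12 + 200*A^8 + 150*A^4 + 60 + 10*A^-4
  A^6 * (45*d^5) = -45*A^16 - 225*A^12 - 450*A^8 - 450*A^4 - 225 - 45*A^-4
  A^4 * (118*d^4 + 2*d^6) = 2*A^16 + 130*A^12 + 502*A^8 + 748*A^4 + 502 + 130*A^-4 + 2*A^-8
  A^2 * (195*d^3 + 15*d^5) = -15*A^12 - 270*A^8 - 735*A^4 - 735 - 270*A^-4 - 15*A^-8
  A^0 * (203*d^2 + 49*d^4) = 49*A^8 + 399*A^4 + 700 + 399*A^-4 + 49*A^-8
  A^-2 * (123*d + 85*d^3 + 2*d^5) = -2*A^8 - 95*A^4 - 398 - 398*A^-4 - 95*A^-8 - 2*A^-12
  A^-4 * (33 + 78*d^2 + 9*d^4) = 9*A^4 + 114 + 243*A^-4 + 114*A^-8 + 9*A^-12
  A^-6 * (29*d + 16*d^3) = -16 - 77*A^-4 - 77*A^-8 - 16*A^-12
  A^-8 * (9*d^2 + d^4) = 1 + 13*A^-4 + 24*A^-8 + 13*A^-12 + A^-16
  A^-10 * (d^3) = -A^-4 - 3*A^-8 - 3*A^-12 - A^-16
Summing the groups: <K> = -A^24 + 3*A^20 - 4*A^16 + 5*A^12 - 6*A^8 + 5*A^4 - 4 + 3*A^-4 - A^-8 + A^-12
Normalise by the writhe: (-A^3)^(-w) = (-A^3)^(4) = A^12, so f(A) = A^12 * <K> = -A^36 + 3*A^32 - 4*A^28 + 5*A^24 - 6*A^20 + 5*A^16 - 4*A^12 + 3*A^8 - A^4 + 1.
Substitute A = t^(-1/4), i.e. A^e → t^(-e/4): V(t) = 1 - t^-1 + 3*t^-2 - 4*t^-3 + 5*t^-4 - 6*t^-5 + 5*t^-6 - 4*t^-7 + 3*t^-8 - t^-9

Answer: 1 - t^-1 + 3*t^-2 - 4*t^-3 + 5*t^-4 - 6*t^-5 + 5*t^-6 - 4*t^-7 + 3*t^-8 - t^-9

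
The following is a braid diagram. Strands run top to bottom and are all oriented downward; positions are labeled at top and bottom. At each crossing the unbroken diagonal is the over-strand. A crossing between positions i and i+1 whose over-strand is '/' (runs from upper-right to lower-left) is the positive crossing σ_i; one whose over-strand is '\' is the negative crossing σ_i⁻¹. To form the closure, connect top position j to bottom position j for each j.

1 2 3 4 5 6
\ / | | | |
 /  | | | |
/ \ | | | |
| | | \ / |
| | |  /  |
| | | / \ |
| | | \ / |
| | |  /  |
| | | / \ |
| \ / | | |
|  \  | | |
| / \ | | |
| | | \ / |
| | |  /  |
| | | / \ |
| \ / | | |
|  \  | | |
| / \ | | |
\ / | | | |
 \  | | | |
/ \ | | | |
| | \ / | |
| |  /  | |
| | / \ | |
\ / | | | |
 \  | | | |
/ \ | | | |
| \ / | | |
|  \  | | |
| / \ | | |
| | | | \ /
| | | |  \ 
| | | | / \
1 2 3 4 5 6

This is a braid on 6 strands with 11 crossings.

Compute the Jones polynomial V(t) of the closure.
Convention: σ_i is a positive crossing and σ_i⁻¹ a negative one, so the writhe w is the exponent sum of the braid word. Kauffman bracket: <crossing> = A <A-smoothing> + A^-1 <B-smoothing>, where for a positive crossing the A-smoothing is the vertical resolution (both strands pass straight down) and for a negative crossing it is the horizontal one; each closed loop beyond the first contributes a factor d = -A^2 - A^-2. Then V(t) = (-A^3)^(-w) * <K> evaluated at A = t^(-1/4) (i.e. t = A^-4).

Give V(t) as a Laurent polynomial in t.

-t^3 + 2*t^2 - 3*t + 4 - 3*t^-1 + 4*t^-2 - 2*t^-3 + t^-4 - t^-5

Derivation:
Reading the diagram top to bottom ('/'-over between positions i,i+1 = s_i, '\'-over = s_i^-1): braid word = s1 s4 s4 s2^-1 s4 s2^-1 s1^-1 s3 s1^-1 s2^-1 s5^-1.
The presented braid s1 s4 s4 s2^-1 s4 s2^-1 s1^-1 s3 s1^-1 s2^-1 s5^-1 on 6 strands reduces by inverse Markov moves (closure unchanged at each step):
  Destabilize: the word has the form β·s5^-1 where s5^-1 occurs only as the final letter (β ∈ B_5); drop it and the last strand → 5 strands.
Reduced to β = s1 s4 s4 s2^-1 s4 s2^-1 s1^-1 s3 s1^-1 s2^-1 on 5 strands, 10 crossings.
Compute on β:
Braid: s1 s4 s4 s2^-1 s4 s2^-1 s1^-1 s3 s1^-1 s2^-1 on 5 strands, 10 crossings.
Writhe w = (#positive) - (#negative) = 5 - 5 = 0.
Computing the Kauffman bracket via state sum. There are 2^10 = 1024 states.
Smooth each crossing (0=||, 1=⌣⌢); contribution A^(Σ sign_k(1-2s_k)) * d^(L-1).
Tabulate the states by total A-exponent and number of loops L (A-exp: L × count):
  A^10: L=6 ×1
  A^8: L=5 ×10
  A^6: L=4 ×40, L=6 ×5
  A^4: L=3 ×80, L=5 ×39, L=7 ×1
  A^2: L=2 ×79, L=4 ×117, L=6 ×14
  A^0: L=1 ×30, L=3 ×158, L=5 ×62, L=7 ×2
  A^-2: L=2 ×84, L=4 ×111, L=6 ×15
  A^-4: L=1 ×9, L=3 ×74, L=5 ×36, L=7 ×1
  A^-6: L=2 ×12, L=4 ×29, L=6 ×4
  A^-8: L=3 ×6, L=5 ×4
  A^-10: L=4 ×1
Each group contributes A^e * Σ count * d^(L-1):
Powers of d = -A^2 - A^-2: d^2 = A^4 + 2 + A^-4; d^3 = -A^6 - 3*A^2 - 3*A^-2 - A^-6; d^4 = A^8 + 4*A^4 + 6 + 4*A^-4 + A^-8; d^5 = -A^10 - 5*A^6 - 10*A^2 - 10*A^-2 - 5*A^-6 - A^-10; d^6 = A^12 + 6*A^8 + 15*A^4 + 20 + 15*A^-4 + 6*A^-8 + A^-12.
  A^10 * (d^5) = -A^20 - 5*A^16 - 10*A^12 - 10*A^8 - 5*A^4 - 1
  A^8 * (10*d^4) = 10*A^16 + 40*A^12 + 60*A^8 + 40*A^4 + 10
  A^6 * (40*d^3 + 5*d^5) = -5*A^16 - 65*A^12 - 170*A^8 - 170*A^4 - 65 - 5*A^-4
  A^4 * (80*d^2 + 39*d^4 + d^6) = A^16 + 45*A^12 + 251*A^8 + 414*A^4 + 251 + 45*A^-4 + A^-8
  A^2 * (79*d + 117*d^3 + 14*d^5) = -14*A^12 - 187*A^8 - 570*A^4 - 570 - 187*A^-4 - 14*A^-8
  A^0 * (30 + 158*d^2 + 62*d^4 + 2*d^6) = 2*A^12 + 74*A^8 + 436*A^4 + 758 + 436*A^-4 + 74*A^-8 + 2*A^-12
  A^-2 * (84*d + 111*d^3 + 15*d^5) = -15*A^8 - 186*A^4 - 567 - 567*A^-4 - 186*A^-8 - 15*A^-12
  A^-4 * (9 + 74*d^2 + 36*d^4 + d^6) = A^8 + 42*A^4 + 233 + 393*A^-4 + 233*A^-8 + 42*A^-12 + A^-16
  A^-6 * (12*d + 29*d^3 + 4*d^5) = -4*A^4 - 49 - 139*A^-4 - 139*A^-8 - 49*A^-12 - 4*A^-16
  A^-8 * (6*d^2 + 4*d^4) = 4 + 22*A^-4 + 36*A^-8 + 22*A^-12 + 4*A^-16
  A^-10 * (d^3) = -A^-4 - 3*A^-8 - 3*A^-12 - A^-16
Summing the groups: <K> = -A^20 + A^16 - 2*A^12 + 4*A^8 - 3*A^4 + 4 - 3*A^-4 + 2*A^-8 - A^-12
Normalise by the writhe: (-A^3)^(-w) = (-A^3)^(0) = 1, so f(A) = 1 * <K> = -A^20 + A^16 - 2*A^12 + 4*A^8 - 3*A^4 + 4 - 3*A^-4 + 2*A^-8 - A^-12.
Substitute A = t^(-1/4), i.e. A^e → t^(-e/4): V(t) = -t^3 + 2*t^2 - 3*t + 4 - 3*t^-1 + 4*t^-2 - 2*t^-3 + t^-4 - t^-5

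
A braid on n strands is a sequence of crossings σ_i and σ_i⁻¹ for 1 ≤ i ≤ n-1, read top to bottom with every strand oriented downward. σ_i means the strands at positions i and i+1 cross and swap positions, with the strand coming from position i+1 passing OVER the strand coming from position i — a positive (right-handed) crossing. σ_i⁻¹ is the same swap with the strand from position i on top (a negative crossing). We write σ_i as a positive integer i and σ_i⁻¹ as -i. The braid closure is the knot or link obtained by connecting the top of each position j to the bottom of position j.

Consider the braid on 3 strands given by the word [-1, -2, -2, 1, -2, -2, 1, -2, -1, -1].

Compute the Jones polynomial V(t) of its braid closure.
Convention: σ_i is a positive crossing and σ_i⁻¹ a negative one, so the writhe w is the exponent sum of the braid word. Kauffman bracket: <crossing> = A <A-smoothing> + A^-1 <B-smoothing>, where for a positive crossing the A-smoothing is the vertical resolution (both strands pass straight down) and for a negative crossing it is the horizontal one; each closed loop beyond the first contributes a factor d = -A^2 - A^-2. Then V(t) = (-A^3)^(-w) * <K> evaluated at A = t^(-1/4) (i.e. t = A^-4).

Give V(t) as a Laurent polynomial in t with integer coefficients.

2*t^-2 - 3*t^-3 + 6*t^-4 - 7*t^-5 + 7*t^-6 - 7*t^-7 + 5*t^-8 - 3*t^-9 + t^-10

Derivation:
Braid: s1^-1 s2^-1 s2^-1 s1 s2^-1 s2^-1 s1 s2^-1 s1^-1 s1^-1 on 3 strands, 10 crossings.
Writhe w = (#positive) - (#negative) = 2 - 8 = -6.
State-sum expansion of <K>. There are 2^10 = 1024 states.
Smooth each crossing (0=||, 1=⌣⌢); contribution A^(Σ sign_k(1-2s_k)) * d^(L-1).
Tabulate the states by total A-exponent and number of loops L (A-exp: L × count):
  A^10: L=7 ×1
  A^8: L=6 ×10
  A^6: L=5 ×44, L=7 ×1
  A^4: L=4 ×110, L=6 ×10
  A^2: L=3 ×166, L=5 ×44
  A^0: L=2 ×144, L=4 ×106, L=6 ×2
  A^-2: L=1 ×57, L=3 ×140, L=5 ×13
  A^-4: L=2 ×91, L=4 ×28, L=6 ×1
  A^-6: L=1 ×16, L=3 ×26, L=5 ×3
  A^-8: L=2 ×7, L=4 ×3
  A^-10: L=3 ×1
Each group contributes A^e * Σ count * d^(L-1):
Powers of d = -A^2 - A^-2: d^2 = A^4 + 2 + A^-4; d^3 = -A^6 - 3*A^2 - 3*A^-2 - A^-6; d^4 = A^8 + 4*A^4 + 6 + 4*A^-4 + A^-8; d^5 = -A^10 - 5*A^6 - 10*A^2 - 10*A^-2 - 5*A^-6 - A^-10; d^6 = A^12 + 6*A^8 + 15*A^4 + 20 + 15*A^-4 + 6*A^-8 + A^-12.
  A^10 * (d^6) = A^22 + 6*A^18 + 15*A^14 + 20*A^10 + 15*A^6 + 6*A^2 + A^-2
  A^8 * (10*d^5) = -10*A^18 - 50*A^14 - 100*A^10 - 100*A^6 - 50*A^2 - 10*A^-2
  A^6 * (44*d^4 + d^6) = A^18 + 50*A^14 + 191*A^10 + 284*A^6 + 191*A^2 + 50*A^-2 + A^-6
  A^4 * (110*d^3 + 10*d^5) = -10*A^14 - 160*A^10 - 430*A^6 - 430*A^2 - 160*A^-2 - 10*A^-6
  A^2 * (166*d^2 + 44*d^4) = 44*A^10 + 342*A^6 + 596*A^2 + 342*A^-2 + 44*A^-6
  A^0 * (144*d + 106*d^3 + 2*d^5) = -2*A^10 - 116*A^6 - 482*A^2 - 482*A^-2 - 116*A^-6 - 2*A^-10
  A^-2 * (57 + 140*d^2 + 13*d^4) = 13*A^6 + 192*A^2 + 415*A^-2 + 192*A^-6 + 13*A^-10
  A^-4 * (91*d + 28*d^3 + d^5) = -A^6 - 33*A^2 - 185*A^-2 - 185*A^-6 - 33*A^-10 - A^-14
  A^-6 * (16 + 26*d^2 + 3*d^4) = 3*A^2 + 38*A^-2 + 86*A^-6 + 38*A^-10 + 3*A^-14
  A^-8 * (7*d + 3*d^3) = -3*A^-2 - 16*A^-6 - 16*A^-10 - 3*A^-14
  A^-10 * (d^2) = A^-6 + 2*A^-10 + A^-14
Summing the groups: <K> = A^22 - 3*A^18 + 5*A^14 - 7*A^10 + 7*A^6 - 7*A^2 + 6*A^-2 - 3*A^-6 + 2*A^-10
Normalise by the writhe: (-A^3)^(-w) = (-A^3)^(6) = A^18, so f(A) = A^18 * <K> = A^40 - 3*A^36 + 5*A^32 - 7*A^28 + 7*A^24 - 7*A^20 + 6*A^16 - 3*A^12 + 2*A^8.
Substitute A = t^(-1/4), i.e. A^e → t^(-e/4): V(t) = 2*t^-2 - 3*t^-3 + 6*t^-4 - 7*t^-5 + 7*t^-6 - 7*t^-7 + 5*t^-8 - 3*t^-9 + t^-10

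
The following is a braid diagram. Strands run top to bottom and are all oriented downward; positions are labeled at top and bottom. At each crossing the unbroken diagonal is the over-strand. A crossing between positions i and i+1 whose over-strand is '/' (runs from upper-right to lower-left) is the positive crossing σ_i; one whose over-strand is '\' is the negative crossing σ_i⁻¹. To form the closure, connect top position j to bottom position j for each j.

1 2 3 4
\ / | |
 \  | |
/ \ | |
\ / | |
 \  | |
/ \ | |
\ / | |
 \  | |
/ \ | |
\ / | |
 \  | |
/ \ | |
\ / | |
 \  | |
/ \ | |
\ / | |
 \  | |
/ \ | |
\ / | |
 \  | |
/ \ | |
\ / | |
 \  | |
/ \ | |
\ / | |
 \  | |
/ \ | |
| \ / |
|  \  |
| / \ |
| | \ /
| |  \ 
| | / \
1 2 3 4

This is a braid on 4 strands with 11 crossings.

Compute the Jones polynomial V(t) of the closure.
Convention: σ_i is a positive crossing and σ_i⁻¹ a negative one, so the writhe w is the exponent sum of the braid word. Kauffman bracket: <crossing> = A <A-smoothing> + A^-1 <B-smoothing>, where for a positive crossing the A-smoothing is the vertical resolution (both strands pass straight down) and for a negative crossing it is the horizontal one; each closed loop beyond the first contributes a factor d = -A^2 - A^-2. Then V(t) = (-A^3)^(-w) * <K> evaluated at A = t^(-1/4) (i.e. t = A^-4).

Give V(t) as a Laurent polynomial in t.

t^-4 + t^-6 - t^-7 + t^-8 - t^-9 + t^-10 - t^-11 + t^-12 - t^-13

Derivation:
Reading the diagram top to bottom ('/'-over between positions i,i+1 = s_i, '\'-over = s_i^-1): braid word = s1^-1 s1^-1 s1^-1 s1^-1 s1^-1 s1^-1 s1^-1 s1^-1 s1^-1 s2^-1 s3^-1.
The presented braid s1^-1 s1^-1 s1^-1 s1^-1 s1^-1 s1^-1 s1^-1 s1^-1 s1^-1 s2^-1 s3^-1 on 4 strands reduces by inverse Markov moves (closure unchanged at each step):
  Destabilize: the word has the form β·s3^-1 where s3^-1 occurs only as the final letter (β ∈ B_3); drop it and the last strand → 3 strands.
  Destabilize: the word has the form β·s2^-1 where s2^-1 occurs only as the final letter (β ∈ B_2); drop it and the last strand → 2 strands.
Reduced to β = s1^-1 s1^-1 s1^-1 s1^-1 s1^-1 s1^-1 s1^-1 s1^-1 s1^-1 on 2 strands, 9 crossings.
Compute on β:
Braid: s1^-1 s1^-1 s1^-1 s1^-1 s1^-1 s1^-1 s1^-1 s1^-1 s1^-1 on 2 strands, 9 crossings.
Writhe w = (#positive) - (#negative) = 0 - 9 = -9.
Enumerate smoothing states for the bracket polynomial. There are 2^9 = 512 states.
Smooth each crossing (0=||, 1=⌣⌢); contribution A^(Σ sign_k(1-2s_k)) * d^(L-1).
Tabulate the states by total A-exponent and number of loops L (A-exp: L × count):
  A^9: L=9 ×1
  A^7: L=8 ×9
  A^5: L=7 ×36
  A^3: L=6 ×84
  A^1: L=5 ×126
  A^-1: L=4 ×126
  A^-3: L=3 ×84
  A^-5: L=2 ×36
  A^-7: L=1 ×9
  A^-9: L=2 ×1
Each group contributes A^e * Σ count * d^(L-1):
Powers of d = -A^2 - A^-2: d^2 = A^4 + 2 + A^-4; d^3 = -A^6 - 3*A^2 - 3*A^-2 - A^-6; d^4 = A^8 + 4*A^4 + 6 + 4*A^-4 + A^-8; d^5 = -A^10 - 5*A^6 - 10*A^2 - 10*A^-2 - 5*A^-6 - A^-10; d^6 = A^12 + 6*A^8 + 15*A^4 + 20 + 15*A^-4 + 6*A^-8 + A^-12; d^7 = -A^14 - 7*A^10 - 21*A^6 - 35*A^2 - 35*A^-2 - 21*A^-6 - 7*A^-10 - A^-14; d^8 = A^16 + 8*A^12 + 28*A^8 + 56*A^4 + 70 + 56*A^-4 + 28*A^-8 + 8*A^-12 + A^-16.
  A^9 * (d^8) = A^25 + 8*A^21 + 28*A^17 + 56*A^13 + 70*A^9 + 56*A^5 + 28*A + 8*A^-3 + A^-7
  A^7 * (9*d^7) = -9*A^21 - 63*A^17 - 189*A^13 - 315*A^9 - 315*A^5 - 189*A - 63*A^-3 - 9*A^-7
  A^5 * (36*d^6) = 36*A^17 + 216*A^13 + 540*A^9 + 720*A^5 + 540*A + 216*A^-3 + 36*A^-7
  A^3 * (84*d^5) = -84*A^13 - 420*A^9 - 840*A^5 - 840*A - 420*A^-3 - 84*A^-7
  A^1 * (126*d^4) = 126*A^9 + 504*A^5 + 756*A + 504*A^-3 + 126*A^-7
  A^-1 * (126*d^3) = -126*A^5 - 378*A - 378*A^-3 - 126*A^-7
  A^-3 * (84*d^2) = 84*A + 168*A^-3 + 84*A^-7
  A^-5 * (36*d) = -36*A^-3 - 36*A^-7
  A^-7 * (9) = 9*A^-7
  A^-9 * (d) = -A^-7 - A^-11
Summing the groups: <K> = A^25 - A^21 + A^17 - A^13 + A^9 - A^5 + A - A^-3 - A^-11
Normalise by the writhe: (-A^3)^(-w) = (-A^3)^(9) = -A^27, so f(A) = -A^27 * <K> = -A^52 + A^48 - A^44 + A^40 - A^36 + A^32 - A^28 + A^24 + A^16.
Substitute A = t^(-1/4), i.e. A^e → t^(-e/4): V(t) = t^-4 + t^-6 - t^-7 + t^-8 - t^-9 + t^-10 - t^-11 + t^-12 - t^-13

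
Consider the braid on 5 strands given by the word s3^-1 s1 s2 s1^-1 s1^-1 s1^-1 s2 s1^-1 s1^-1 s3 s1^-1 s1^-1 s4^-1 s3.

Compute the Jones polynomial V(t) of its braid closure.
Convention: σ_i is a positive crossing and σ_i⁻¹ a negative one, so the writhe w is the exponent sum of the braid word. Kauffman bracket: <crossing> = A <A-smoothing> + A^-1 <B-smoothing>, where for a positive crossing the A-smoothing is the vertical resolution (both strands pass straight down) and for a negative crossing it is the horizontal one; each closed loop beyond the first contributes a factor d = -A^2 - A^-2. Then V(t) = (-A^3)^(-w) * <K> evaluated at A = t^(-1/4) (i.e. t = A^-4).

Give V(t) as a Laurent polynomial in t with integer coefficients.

The presented braid s3^-1 s1 s2 s1^-1 s1^-1 s1^-1 s2 s1^-1 s1^-1 s3 s1^-1 s1^-1 s4^-1 s3 on 5 strands reduces by inverse Markov moves (closure unchanged at each step):
  Deconjugate: the word is γ·β·γ⁻¹ with γ = s3^-1 (prefix) and γ⁻¹ = s3 (suffix); strip both.
  Destabilize: the word has the form β·s4^-1 where s4^-1 occurs only as the final letter (β ∈ B_4); drop it and the last strand → 4 strands.
  Deconjugate: the word is γ·β·γ⁻¹ with γ = s1 (prefix) and γ⁻¹ = s1^-1 (suffix); strip both.
Reduced to β = s2 s1^-1 s1^-1 s1^-1 s2 s1^-1 s1^-1 s3 s1^-1 on 4 strands, 9 crossings.
Compute on β:
Braid: s2 s1^-1 s1^-1 s1^-1 s2 s1^-1 s1^-1 s3 s1^-1 on 4 strands, 9 crossings.
Writhe w = (#positive) - (#negative) = 3 - 6 = -3.
Enumerate smoothing states for the bracket polynomial. There are 2^9 = 512 states.
Smooth each crossing (0=||, 1=⌣⌢); contribution A^(Σ sign_k(1-2s_k)) * d^(L-1).
Tabulate the states by total A-exponent and number of loops L (A-exp: L × count):
  A^9: L=8 ×1
  A^7: L=7 ×9
  A^5: L=6 ×36
  A^3: L=5 ×84
  A^1: L=4 ×126
  A^-1: L=3 ×124, L=5 ×2
  A^-3: L=2 ×75, L=4 ×9
  A^-5: L=1 ×21, L=3 ×15
  A^-7: L=2 ×8, L=4 ×1
  A^-9: L=3 ×1
Each group contributes A^e * Σ count * d^(L-1):
Powers of d = -A^2 - A^-2: d^2 = A^4 + 2 + A^-4; d^3 = -A^6 - 3*A^2 - 3*A^-2 - A^-6; d^4 = A^8 + 4*A^4 + 6 + 4*A^-4 + A^-8; d^5 = -A^10 - 5*A^6 - 10*A^2 - 10*A^-2 - 5*A^-6 - A^-10; d^6 = A^12 + 6*A^8 + 15*A^4 + 20 + 15*A^-4 + 6*A^-8 + A^-12; d^7 = -A^14 - 7*A^10 - 21*A^6 - 35*A^2 - 35*A^-2 - 21*A^-6 - 7*A^-10 - A^-14.
  A^9 * (d^7) = -A^23 - 7*A^19 - 21*A^15 - 35*A^11 - 35*A^7 - 21*A^3 - 7*A^-1 - A^-5
  A^7 * (9*d^6) = 9*A^19 + 54*A^15 + 135*A^11 + 180*A^7 + 135*A^3 + 54*A^-1 + 9*A^-5
  A^5 * (36*d^5) = -36*A^15 - 180*A^11 - 360*A^7 - 360*A^3 - 180*A^-1 - 36*A^-5
  A^3 * (84*d^4) = 84*A^11 + 336*A^7 + 504*A^3 + 336*A^-1 + 84*A^-5
  A^1 * (126*d^3) = -126*A^7 - 378*A^3 - 378*A^-1 - 126*A^-5
  A^-1 * (124*d^2 + 2*d^4) = 2*A^7 + 132*A^3 + 260*A^-1 + 132*A^-5 + 2*A^-9
  A^-3 * (75*d + 9*d^3) = -9*A^3 - 102*A^-1 - 102*A^-5 - 9*A^-9
  A^-5 * (21 + 15*d^2) = 15*A^-1 + 51*A^-5 + 15*A^-9
  A^-7 * (8*d + d^3) = -A^-1 - 11*A^-5 - 11*A^-9 - A^-13
  A^-9 * (d^2) = A^-5 + 2*A^-9 + A^-13
Summing the groups: <K> = -A^23 + 2*A^19 - 3*A^15 + 4*A^11 - 3*A^7 + 3*A^3 - 3*A^-1 + A^-5 - A^-9
Normalise by the writhe: (-A^3)^(-w) = (-A^3)^(3) = -A^9, so f(A) = -A^9 * <K> = A^32 - 2*A^28 + 3*A^24 - 4*A^20 + 3*A^16 - 3*A^12 + 3*A^8 - A^4 + 1.
Substitute A = t^(-1/4), i.e. A^e → t^(-e/4): V(t) = 1 - t^-1 + 3*t^-2 - 3*t^-3 + 3*t^-4 - 4*t^-5 + 3*t^-6 - 2*t^-7 + t^-8

Answer: 1 - t^-1 + 3*t^-2 - 3*t^-3 + 3*t^-4 - 4*t^-5 + 3*t^-6 - 2*t^-7 + t^-8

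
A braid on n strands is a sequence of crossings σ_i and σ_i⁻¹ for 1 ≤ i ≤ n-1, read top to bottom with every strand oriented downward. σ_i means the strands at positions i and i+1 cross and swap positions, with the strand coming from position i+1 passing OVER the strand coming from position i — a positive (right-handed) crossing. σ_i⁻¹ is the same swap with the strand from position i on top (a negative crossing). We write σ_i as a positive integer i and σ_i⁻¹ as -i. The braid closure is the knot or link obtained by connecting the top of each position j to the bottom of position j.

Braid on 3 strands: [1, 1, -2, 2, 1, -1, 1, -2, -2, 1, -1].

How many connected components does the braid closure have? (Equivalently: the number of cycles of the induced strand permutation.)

Track the strand permutation on 3 strands, starting from identity.
  step 1: s1 swaps positions 1,2 -> [2 1 3]
  step 2: s1 swaps positions 1,2 -> [1 2 3]
  step 3: s2^-1 swaps positions 2,3 -> [1 3 2]
  step 4: s2 swaps positions 2,3 -> [1 2 3]
  step 5: s1 swaps positions 1,2 -> [2 1 3]
  step 6: s1^-1 swaps positions 1,2 -> [1 2 3]
  step 7: s1 swaps positions 1,2 -> [2 1 3]
  step 8: s2^-1 swaps positions 2,3 -> [2 3 1]
  step 9: s2^-1 swaps positions 2,3 -> [2 1 3]
  step 10: s1 swaps positions 1,2 -> [1 2 3]
  step 11: s1^-1 swaps positions 1,2 -> [2 1 3]
Final permutation (position -> original strand): [2 1 3]
Closure components = cycle count of this permutation = 2.

Answer: 2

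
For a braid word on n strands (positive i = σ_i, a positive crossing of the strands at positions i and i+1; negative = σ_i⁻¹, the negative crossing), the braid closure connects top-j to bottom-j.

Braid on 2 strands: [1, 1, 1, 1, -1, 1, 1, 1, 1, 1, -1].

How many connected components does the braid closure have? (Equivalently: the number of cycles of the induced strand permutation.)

1

Derivation:
Track the strand permutation on 2 strands, starting from identity.
  step 1: s1 swaps positions 1,2 -> [2 1]
  step 2: s1 swaps positions 1,2 -> [1 2]
  step 3: s1 swaps positions 1,2 -> [2 1]
  step 4: s1 swaps positions 1,2 -> [1 2]
  step 5: s1^-1 swaps positions 1,2 -> [2 1]
  step 6: s1 swaps positions 1,2 -> [1 2]
  step 7: s1 swaps positions 1,2 -> [2 1]
  step 8: s1 swaps positions 1,2 -> [1 2]
  step 9: s1 swaps positions 1,2 -> [2 1]
  step 10: s1 swaps positions 1,2 -> [1 2]
  step 11: s1^-1 swaps positions 1,2 -> [2 1]
Final permutation (position -> original strand): [2 1]
Closure components = cycle count of this permutation = 1.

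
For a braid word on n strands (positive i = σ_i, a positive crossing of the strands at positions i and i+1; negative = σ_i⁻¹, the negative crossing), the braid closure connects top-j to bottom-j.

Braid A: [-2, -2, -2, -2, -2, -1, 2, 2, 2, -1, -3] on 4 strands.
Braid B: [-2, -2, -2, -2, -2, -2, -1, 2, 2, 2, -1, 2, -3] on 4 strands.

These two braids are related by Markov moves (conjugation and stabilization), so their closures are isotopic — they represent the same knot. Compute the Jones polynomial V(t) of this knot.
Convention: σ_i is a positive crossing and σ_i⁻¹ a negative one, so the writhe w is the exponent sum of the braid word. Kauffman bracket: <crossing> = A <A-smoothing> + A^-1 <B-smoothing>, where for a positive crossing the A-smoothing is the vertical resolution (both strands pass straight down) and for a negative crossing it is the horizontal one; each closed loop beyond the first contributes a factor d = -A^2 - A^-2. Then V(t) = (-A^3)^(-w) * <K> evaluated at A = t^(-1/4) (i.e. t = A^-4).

-1 + 2*t^-1 - 2*t^-2 + 4*t^-3 - 3*t^-4 + 3*t^-5 - 2*t^-6 + t^-7 - t^-8

Derivation:
Markov-equivalent braids have isotopic closures, hence identical knot invariants. Strip the Markov moves from each word to reach a common short braid β, then compute V(t) once on β.
Braid A: s2^-1 s2^-1 s2^-1 s2^-1 s2^-1 s1^-1 s2 s2 s2 s1^-1 s3^-1 on 4 strands reduces by inverse Markov moves (closure unchanged at each step):
  Destabilize: the word has the form β·s3^-1 where s3^-1 occurs only as the final letter (β ∈ B_3); drop it and the last strand → 3 strands.
Reduced to β = s2^-1 s2^-1 s2^-1 s2^-1 s2^-1 s1^-1 s2 s2 s2 s1^-1 on 3 strands, 10 crossings.
Braid B: s2^-1 s2^-1 s2^-1 s2^-1 s2^-1 s2^-1 s1^-1 s2 s2 s2 s1^-1 s2 s3^-1 on 4 strands reduces by inverse Markov moves (closure unchanged at each step):
  Destabilize: the word has the form β·s3^-1 where s3^-1 occurs only as the final letter (β ∈ B_3); drop it and the last strand → 3 strands.
  Deconjugate: the word is γ·β·γ⁻¹ with γ = s2^-1 (prefix) and γ⁻¹ = s2 (suffix); strip both.
Reduced to β = s2^-1 s2^-1 s2^-1 s2^-1 s2^-1 s1^-1 s2 s2 s2 s1^-1 on 3 strands, 10 crossings.
Both give the same β = s2^-1 s2^-1 s2^-1 s2^-1 s2^-1 s1^-1 s2 s2 s2 s1^-1 on 3 strands, so one state sum suffices:
Braid: s2^-1 s2^-1 s2^-1 s2^-1 s2^-1 s1^-1 s2 s2 s2 s1^-1 on 3 strands, 10 crossings.
Writhe w = (#positive) - (#negative) = 3 - 7 = -4.
State-sum expansion of <K>. There are 2^10 = 1024 states.
Each crossing splits two ways (0=vertical, 1=horizontal). The state's weight is A^(#A-smoothings - #B-smoothings) * d^(loops - 1).
Tabulate the states by total A-exponent and number of loops L (A-exp: L × count):
  A^10: L=6 ×1
  A^8: L=5 ×10
  A^6: L=4 ×35, L=6 ×10
  A^4: L=3 ×60, L=5 ×50, L=7 ×10
  A^2: L=2 ×55, L=4 ×100, L=6 ×50, L=8 ×5
  A^0: L=1 ×25, L=3 ×101, L=5 ×100, L=7 ×25, L=9 ×1
  A^-2: L=2 ×55, L=4 ×100, L=6 ×50, L=8 ×5
  A^-4: L=1 ×6, L=3 ×54, L=5 ×50, L=7 ×10
  A^-6: L=2 ×9, L=4 ×26, L=6 ×10
  A^-8: L=3 ×5, L=5 ×5
  A^-10: L=4 ×1
Each group contributes A^e * Σ count * d^(L-1):
Powers of d = -A^2 - A^-2: d^2 = A^4 + 2 + A^-4; d^3 = -A^6 - 3*A^2 - 3*A^-2 - A^-6; d^4 = A^8 + 4*A^4 + 6 + 4*A^-4 + A^-8; d^5 = -A^10 - 5*A^6 - 10*A^2 - 10*A^-2 - 5*A^-6 - A^-10; d^6 = A^12 + 6*A^8 + 15*A^4 + 20 + 15*A^-4 + 6*A^-8 + A^-12; d^7 = -A^14 - 7*A^10 - 21*A^6 - 35*A^2 - 35*A^-2 - 21*A^-6 - 7*A^-10 - A^-14; d^8 = A^16 + 8*A^12 + 28*A^8 + 56*A^4 + 70 + 56*A^-4 + 28*A^-8 + 8*A^-12 + A^-16.
  A^10 * (d^5) = -A^20 - 5*A^16 - 10*A^12 - 10*A^8 - 5*A^4 - 1
  A^8 * (10*d^4) = 10*A^16 + 40*A^12 + 60*A^8 + 40*A^4 + 10
  A^6 * (35*d^3 + 10*d^5) = -10*A^16 - 85*A^12 - 205*A^8 - 205*A^4 - 85 - 10*A^-4
  A^4 * (60*d^2 + 50*d^4 + 10*d^6) = 10*A^16 + 110*A^12 + 410*A^8 + 620*A^4 + 410 + 110*A^-4 + 10*A^-8
  A^2 * (55*d + 100*d^3 + 50*d^5 + 5*d^7) = -5*A^16 - 85*A^12 - 455*A^8 - 1030*A^4 - 1030 - 455*A^-4 - 85*A^-8 - 5*A^-12
  A^0 * (25 + 101*d^2 + 100*d^4 + 25*d^6 + d^8) = A^16 + 33*A^12 + 278*A^8 + 932*A^4 + 1397 + 932*A^-4 + 278*A^-8 + 33*A^-12 + A^-16
  A^-2 * (55*d + 100*d^3 + 50*d^5 + 5*d^7) = -5*A^12 - 85*A^8 - 455*A^4 - 1030 - 1030*A^-4 - 455*A^-8 - 85*A^-12 - 5*A^-16
  A^-4 * (6 + 54*d^2 + 50*d^4 + 10*d^6) = 10*A^8 + 110*A^4 + 404 + 614*A^-4 + 404*A^-8 + 110*A^-12 + 10*A^-16
  A^-6 * (9*d + 26*d^3 + 10*d^5) = -10*A^4 - 76 - 187*A^-4 - 187*A^-8 - 76*A^-12 - 10*A^-16
  A^-8 * (5*d^2 + 5*d^4) = 5 + 25*A^-4 + 40*A^-8 + 25*A^-12 + 5*A^-16
  A^-10 * (d^3) = -A^-4 - 3*A^-8 - 3*A^-12 - A^-16
Summing the groups: <K> = -A^20 + A^16 - 2*A^12 + 3*A^8 - 3*A^4 + 4 - 2*A^-4 + 2*A^-8 - A^-12
Normalise by the writhe: (-A^3)^(-w) = (-A^3)^(4) = A^12, so f(A) = A^12 * <K> = -A^32 + A^28 - 2*A^24 + 3*A^20 - 3*A^16 + 4*A^12 - 2*A^8 + 2*A^4 - 1.
Substitute A = t^(-1/4), i.e. A^e → t^(-e/4): V(t) = -1 + 2*t^-1 - 2*t^-2 + 4*t^-3 - 3*t^-4 + 3*t^-5 - 2*t^-6 + t^-7 - t^-8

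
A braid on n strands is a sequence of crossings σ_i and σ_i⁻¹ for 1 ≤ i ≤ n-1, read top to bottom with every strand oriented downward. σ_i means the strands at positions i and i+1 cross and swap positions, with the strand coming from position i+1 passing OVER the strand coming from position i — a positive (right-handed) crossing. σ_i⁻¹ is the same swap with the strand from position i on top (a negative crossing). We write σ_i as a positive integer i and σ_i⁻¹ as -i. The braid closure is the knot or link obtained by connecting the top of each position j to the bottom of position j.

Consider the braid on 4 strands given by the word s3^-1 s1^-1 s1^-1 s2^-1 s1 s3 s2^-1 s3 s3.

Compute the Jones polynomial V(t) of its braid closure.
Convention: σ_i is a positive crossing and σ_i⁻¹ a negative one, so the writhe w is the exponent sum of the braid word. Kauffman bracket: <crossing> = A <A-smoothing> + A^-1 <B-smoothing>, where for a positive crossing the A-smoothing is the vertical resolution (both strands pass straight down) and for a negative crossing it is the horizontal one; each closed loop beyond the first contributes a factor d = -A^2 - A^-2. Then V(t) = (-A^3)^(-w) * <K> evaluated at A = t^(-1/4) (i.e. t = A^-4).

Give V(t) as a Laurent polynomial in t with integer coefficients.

The presented braid s3^-1 s1^-1 s1^-1 s2^-1 s1 s3 s2^-1 s3 s3 on 4 strands reduces by inverse Markov moves (closure unchanged at each step):
  Deconjugate: the word is γ·β·γ⁻¹ with γ = s3^-1 (prefix) and γ⁻¹ = s3 (suffix); strip both.
Reduced to β = s1^-1 s1^-1 s2^-1 s1 s3 s2^-1 s3 on 4 strands, 7 crossings.
Compute on β:
Braid: s1^-1 s1^-1 s2^-1 s1 s3 s2^-1 s3 on 4 strands, 7 crossings.
Writhe w = (#positive) - (#negative) = 3 - 4 = -1.
Computing the Kauffman bracket via state sum. There are 2^7 = 128 states.
Each crossing splits two ways (0=vertical, 1=horizontal). The state's weight is A^(#A-smoothings - #B-smoothings) * d^(loops - 1).
Tabulate the states by total A-exponent and number of loops L (A-exp: L × count):
  A^7: L=4 ×1
  A^5: L=3 ×7
  A^3: L=2 ×17, L=4 ×4
  A^1: L=1 ×14, L=3 ×20, L=5 ×1
  A^-1: L=2 ×27, L=4 ×8
  A^-3: L=1 ×5, L=3 ×15, L=5 ×1
  A^-5: L=2 ×4, L=4 ×3
  A^-7: L=3 ×1
Each group contributes A^e * Σ count * d^(L-1):
Powers of d = -A^2 - A^-2: d^2 = A^4 + 2 + A^-4; d^3 = -A^6 - 3*A^2 - 3*A^-2 - A^-6; d^4 = A^8 + 4*A^4 + 6 + 4*A^-4 + A^-8.
  A^7 * (d^3) = -A^13 - 3*A^9 - 3*A^5 - A
  A^5 * (7*d^2) = 7*A^9 + 14*A^5 + 7*A
  A^3 * (17*d + 4*d^3) = -4*A^9 - 29*A^5 - 29*A - 4*A^-3
  A^1 * (14 + 20*d^2 + d^4) = A^9 + 24*A^5 + 60*A + 24*A^-3 + A^-7
  A^-1 * (27*d + 8*d^3) = -8*A^5 - 51*A - 51*A^-3 - 8*A^-7
  A^-3 * (5 + 15*d^2 + d^4) = A^5 + 19*A + 41*A^-3 + 19*A^-7 + A^-11
  A^-5 * (4*d + 3*d^3) = -3*A - 13*A^-3 - 13*A^-7 - 3*A^-11
  A^-7 * (d^2) = A^-3 + 2*A^-7 + A^-11
Summing the groups: <K> = -A^13 + A^9 - A^5 + 2*A - 2*A^-3 + A^-7 - A^-11
Normalise by the writhe: (-A^3)^(-w) = (-A^3)^(1) = -A^3, so f(A) = -A^3 * <K> = A^16 - A^12 + A^8 - 2*A^4 + 2 - A^-4 + A^-8.
Substitute A = t^(-1/4), i.e. A^e → t^(-e/4): V(t) = t^2 - t + 2 - 2*t^-1 + t^-2 - t^-3 + t^-4

Answer: t^2 - t + 2 - 2*t^-1 + t^-2 - t^-3 + t^-4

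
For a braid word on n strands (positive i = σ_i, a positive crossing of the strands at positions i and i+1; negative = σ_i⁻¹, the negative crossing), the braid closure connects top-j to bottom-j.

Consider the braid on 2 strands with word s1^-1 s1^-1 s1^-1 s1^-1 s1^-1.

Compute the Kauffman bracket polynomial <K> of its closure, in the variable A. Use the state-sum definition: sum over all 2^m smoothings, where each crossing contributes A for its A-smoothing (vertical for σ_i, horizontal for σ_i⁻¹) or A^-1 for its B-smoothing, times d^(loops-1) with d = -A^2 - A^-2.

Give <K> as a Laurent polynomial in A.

A^13 - A^9 + A^5 - A - A^-7

Derivation:
Braid: s1^-1 s1^-1 s1^-1 s1^-1 s1^-1 on 2 strands, 5 crossings.
Writhe w = (#positive) - (#negative) = 0 - 5 = -5.
Enumerate smoothing states for the bracket polynomial. There are 2^5 = 32 states.
Each crossing splits two ways (0=vertical, 1=horizontal). The state's weight is A^(#A-smoothings - #B-smoothings) * d^(loops - 1).
  state 00000: A-exp=-5, loops=2, term = A^-5 * d^1
  state 00001: A-exp=-3, loops=1, term = A^-3 * d^0
  state 00010: A-exp=-3, loops=1, term = A^-3 * d^0
  state 00011: A-exp=-1, loops=2, term = A^-1 * d^1
  state 00100: A-exp=-3, loops=1, term = A^-3 * d^0
  state 00101: A-exp=-1, loops=2, term = A^-1 * d^1
  state 00110: A-exp=-1, loops=2, term = A^-1 * d^1
  state 00111: A-exp=+1, loops=3, term = A^1 * d^2
  state 01000: A-exp=-3, loops=1, term = A^-3 * d^0
  state 01001: A-exp=-1, loops=2, term = A^-1 * d^1
  state 01010: A-exp=-1, loops=2, term = A^-1 * d^1
  state 01011: A-exp=+1, loops=3, term = A^1 * d^2
  state 01100: A-exp=-1, loops=2, term = A^-1 * d^1
  state 01101: A-exp=+1, loops=3, term = A^1 * d^2
  state 01110: A-exp=+1, loops=3, term = A^1 * d^2
  state 01111: A-exp=+3, loops=4, term = A^3 * d^3
  state 10000: A-exp=-3, loops=1, term = A^-3 * d^0
  state 10001: A-exp=-1, loops=2, term = A^-1 * d^1
  state 10010: A-exp=-1, loops=2, term = A^-1 * d^1
  state 10011: A-exp=+1, loops=3, term = A^1 * d^2
  state 10100: A-exp=-1, loops=2, term = A^-1 * d^1
  state 10101: A-exp=+1, loops=3, term = A^1 * d^2
  state 10110: A-exp=+1, loops=3, term = A^1 * d^2
  state 10111: A-exp=+3, loops=4, term = A^3 * d^3
  state 11000: A-exp=-1, loops=2, term = A^-1 * d^1
  state 11001: A-exp=+1, loops=3, term = A^1 * d^2
  state 11010: A-exp=+1, loops=3, term = A^1 * d^2
  state 11011: A-exp=+3, loops=4, term = A^3 * d^3
  state 11100: A-exp=+1, loops=3, term = A^1 * d^2
  state 11101: A-exp=+3, loops=4, term = A^3 * d^3
  state 11110: A-exp=+3, loops=4, term = A^3 * d^3
  state 11111: A-exp=+5, loops=5, term = A^5 * d^4
Collect the terms by A-exponent (count of states per loop number):
Powers of d = -A^2 - A^-2: d^2 = A^4 + 2 + A^-4; d^3 = -A^6 - 3*A^2 - 3*A^-2 - A^-6; d^4 = A^8 + 4*A^4 + 6 + 4*A^-4 + A^-8.
  A^5 * (d^4) = A^13 + 4*A^9 + 6*A^5 + 4*A + A^-3
  A^3 * (5*d^3) = -5*A^9 - 15*A^5 - 15*A - 5*A^-3
  A^1 * (10*d^2) = 10*A^5 + 20*A + 10*A^-3
  A^-1 * (10*d) = -10*A - 10*A^-3
  A^-3 * (5) = 5*A^-3
  A^-5 * (d) = -A^-3 - A^-7
Summing the groups: <K> = A^13 - A^9 + A^5 - A - A^-7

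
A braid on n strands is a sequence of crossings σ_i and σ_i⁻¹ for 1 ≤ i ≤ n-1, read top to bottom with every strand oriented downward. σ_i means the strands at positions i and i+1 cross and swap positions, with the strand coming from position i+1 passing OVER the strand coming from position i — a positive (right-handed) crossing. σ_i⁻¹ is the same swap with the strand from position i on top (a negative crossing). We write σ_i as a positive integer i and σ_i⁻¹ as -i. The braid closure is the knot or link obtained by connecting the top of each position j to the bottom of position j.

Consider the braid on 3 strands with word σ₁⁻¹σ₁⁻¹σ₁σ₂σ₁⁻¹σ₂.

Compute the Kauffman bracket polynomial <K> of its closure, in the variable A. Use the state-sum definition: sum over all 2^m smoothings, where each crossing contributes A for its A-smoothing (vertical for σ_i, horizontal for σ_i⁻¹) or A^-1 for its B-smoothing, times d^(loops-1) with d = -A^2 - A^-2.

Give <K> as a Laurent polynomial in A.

First cancel adjacent σ_i σ_i⁻¹ pairs (Reidemeister II — same braid, same closure): s1^-1 s1^-1 s1 s2 s1^-1 s2 → s1^-1 s2 s1^-1 s2.
Braid: s1^-1 s2 s1^-1 s2 on 3 strands, 4 crossings.
Writhe w = (#positive) - (#negative) = 2 - 2 = 0.
Enumerate smoothing states for the bracket polynomial. There are 2^4 = 16 states.
For each crossing: s=0 is the vertical smoothing, s=1 horizontal. Crossing k contributes A^(sign_k * (1 - 2*s_k)); loop factor d = -A^2 - A^-2.
  state 0000: A-exp=+0, loops=3, term = A^0 * d^2
  state 0001: A-exp=-2, loops=2, term = A^-2 * d^1
  state 0010: A-exp=+2, loops=2, term = A^2 * d^1
  state 0011: A-exp=+0, loops=1, term = A^0 * d^0
  state 0100: A-exp=-2, loops=2, term = A^-2 * d^1
  state 0101: A-exp=-4, loops=3, term = A^-4 * d^2
  state 0110: A-exp=+0, loops=1, term = A^0 * d^0
  state 0111: A-exp=-2, loops=2, term = A^-2 * d^1
  state 1000: A-exp=+2, loops=2, term = A^2 * d^1
  state 1001: A-exp=+0, loops=1, term = A^0 * d^0
  state 1010: A-exp=+4, loops=3, term = A^4 * d^2
  state 1011: A-exp=+2, loops=2, term = A^2 * d^1
  state 1100: A-exp=+0, loops=1, term = A^0 * d^0
  state 1101: A-exp=-2, loops=2, term = A^-2 * d^1
  state 1110: A-exp=+2, loops=2, term = A^2 * d^1
  state 1111: A-exp=+0, loops=1, term = A^0 * d^0
Collect the terms by A-exponent (count of states per loop number):
Powers of d = -A^2 - A^-2: d^2 = A^4 + 2 + A^-4.
  A^4 * (d^2) = A^8 + 2*A^4 + 1
  A^2 * (4*d) = -4*A^4 - 4
  A^0 * (5 + d^2) = A^4 + 7 + A^-4
  A^-2 * (4*d) = -4 - 4*A^-4
  A^-4 * (d^2) = 1 + 2*A^-4 + A^-8
Summing the groups: <K> = A^8 - A^4 + 1 - A^-4 + A^-8

Answer: A^8 - A^4 + 1 - A^-4 + A^-8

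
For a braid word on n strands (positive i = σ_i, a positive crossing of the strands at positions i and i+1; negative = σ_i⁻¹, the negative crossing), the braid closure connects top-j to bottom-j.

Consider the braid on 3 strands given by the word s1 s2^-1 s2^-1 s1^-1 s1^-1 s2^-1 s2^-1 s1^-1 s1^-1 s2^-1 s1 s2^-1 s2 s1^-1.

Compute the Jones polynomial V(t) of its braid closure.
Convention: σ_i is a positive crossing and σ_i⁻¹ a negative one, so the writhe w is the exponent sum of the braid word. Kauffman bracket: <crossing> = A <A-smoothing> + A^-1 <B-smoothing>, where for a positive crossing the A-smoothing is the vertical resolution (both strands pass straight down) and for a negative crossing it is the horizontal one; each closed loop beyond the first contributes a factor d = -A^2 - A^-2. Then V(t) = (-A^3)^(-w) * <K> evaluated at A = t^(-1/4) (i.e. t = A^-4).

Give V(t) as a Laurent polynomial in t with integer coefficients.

The presented braid s1 s2^-1 s2^-1 s1^-1 s1^-1 s2^-1 s2^-1 s1^-1 s1^-1 s2^-1 s1 s2^-1 s2 s1^-1 on 3 strands reduces by inverse Markov moves (closure unchanged at each step):
  Deconjugate: the word is γ·β·γ⁻¹ with γ = s1 s2^-1 (prefix) and γ⁻¹ = s2 s1^-1 (suffix); strip both.
Reduced to β = s2^-1 s1^-1 s1^-1 s2^-1 s2^-1 s1^-1 s1^-1 s2^-1 s1 s2^-1 on 3 strands, 10 crossings.
Compute on β:
Braid: s2^-1 s1^-1 s1^-1 s2^-1 s2^-1 s1^-1 s1^-1 s2^-1 s1 s2^-1 on 3 strands, 10 crossings.
Writhe w = (#positive) - (#negative) = 1 - 9 = -8.
State-sum expansion of <K>. There are 2^10 = 1024 states.
Smooth each crossing (0=||, 1=⌣⌢); contribution A^(Σ sign_k(1-2s_k)) * d^(L-1).
Tabulate the states by total A-exponent and number of loops L (A-exp: L × count):
  A^10: L=6 ×1
  A^8: L=5 ×10
  A^6: L=4 ×41, L=6 ×4
  A^4: L=3 ×86, L=5 ×34
  A^2: L=2 ×92, L=4 ×114, L=6 ×4
  A^0: L=1 ×40, L=3 ×185, L=5 ×27
  A^-2: L=2 ×142, L=4 ×67, L=6 ×1
  A^-4: L=1 ×40, L=3 ×76, L=5 ×4
  A^-6: L=2 ×39, L=4 ×6
  A^-8: L=1 ×5, L=3 ×5
  A^-10: L=2 ×1
Each group contributes A^e * Σ count * d^(L-1):
Powers of d = -A^2 - A^-2: d^2 = A^4 + 2 + A^-4; d^3 = -A^6 - 3*A^2 - 3*A^-2 - A^-6; d^4 = A^8 + 4*A^4 + 6 + 4*A^-4 + A^-8; d^5 = -A^10 - 5*A^6 - 10*A^2 - 10*A^-2 - 5*A^-6 - A^-10.
  A^10 * (d^5) = -A^20 - 5*A^16 - 10*A^12 - 10*A^8 - 5*A^4 - 1
  A^8 * (10*d^4) = 10*A^16 + 40*A^12 + 60*A^8 + 40*A^4 + 10
  A^6 * (41*d^3 + 4*d^5) = -4*A^16 - 61*A^12 - 163*A^8 - 163*A^4 - 61 - 4*A^-4
  A^4 * (86*d^2 + 34*d^4) = 34*A^12 + 222*A^8 + 376*A^4 + 222 + 34*A^-4
  A^2 * (92*d + 114*d^3 + 4*d^5) = -4*A^12 - 134*A^8 - 474*A^4 - 474 - 134*A^-4 - 4*A^-8
  A^0 * (40 + 185*d^2 + 27*d^4) = 27*A^8 + 293*A^4 + 572 + 293*A^-4 + 27*A^-8
  A^-2 * (142*d + 67*d^3 + d^5) = -A^8 - 72*A^4 - 353 - 353*A^-4 - 72*A^-8 - A^-12
  A^-4 * (40 + 76*d^2 + 4*d^4) = 4*A^4 + 92 + 216*A^-4 + 92*A^-8 + 4*A^-12
  A^-6 * (39*d + 6*d^3) = -6 - 57*A^-4 - 57*A^-8 - 6*A^-12
  A^-8 * (5 + 5*d^2) = 5*A^-4 + 15*A^-8 + 5*A^-12
  A^-10 * (d) = -A^-8 - A^-12
Summing the groups: <K> = -A^20 + A^16 - A^12 + A^8 - A^4 + 1 + A^-12
Normalise by the writhe: (-A^3)^(-w) = (-A^3)^(8) = A^24, so f(A) = A^24 * <K> = -A^44 + A^40 - A^36 + A^32 - A^28 + A^24 + A^12.
Substitute A = t^(-1/4), i.e. A^e → t^(-e/4): V(t) = t^-3 + t^-6 - t^-7 + t^-8 - t^-9 + t^-10 - t^-11

Answer: t^-3 + t^-6 - t^-7 + t^-8 - t^-9 + t^-10 - t^-11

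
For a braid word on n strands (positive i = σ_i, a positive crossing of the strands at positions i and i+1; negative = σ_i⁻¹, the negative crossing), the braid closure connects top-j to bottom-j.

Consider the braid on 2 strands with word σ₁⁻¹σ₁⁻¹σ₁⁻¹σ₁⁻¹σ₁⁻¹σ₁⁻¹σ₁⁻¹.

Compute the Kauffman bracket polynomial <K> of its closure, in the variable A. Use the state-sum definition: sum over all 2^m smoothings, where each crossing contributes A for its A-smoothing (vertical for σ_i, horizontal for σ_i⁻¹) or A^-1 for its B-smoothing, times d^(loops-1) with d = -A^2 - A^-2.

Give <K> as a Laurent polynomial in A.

A^19 - A^15 + A^11 - A^7 + A^3 - A^-1 - A^-9

Derivation:
Braid: s1^-1 s1^-1 s1^-1 s1^-1 s1^-1 s1^-1 s1^-1 on 2 strands, 7 crossings.
Writhe w = (#positive) - (#negative) = 0 - 7 = -7.
Computing the Kauffman bracket via state sum. There are 2^7 = 128 states.
Smooth each crossing (0=||, 1=⌣⌢); contribution A^(Σ sign_k(1-2s_k)) * d^(L-1).
Tabulate the states by total A-exponent and number of loops L (A-exp: L × count):
  A^7: L=7 ×1
  A^5: L=6 ×7
  A^3: L=5 ×21
  A^1: L=4 ×35
  A^-1: L=3 ×35
  A^-3: L=2 ×21
  A^-5: L=1 ×7
  A^-7: L=2 ×1
Each group contributes A^e * Σ count * d^(L-1):
Powers of d = -A^2 - A^-2: d^2 = A^4 + 2 + A^-4; d^3 = -A^6 - 3*A^2 - 3*A^-2 - A^-6; d^4 = A^8 + 4*A^4 + 6 + 4*A^-4 + A^-8; d^5 = -A^10 - 5*A^6 - 10*A^2 - 10*A^-2 - 5*A^-6 - A^-10; d^6 = A^12 + 6*A^8 + 15*A^4 + 20 + 15*A^-4 + 6*A^-8 + A^-12.
  A^7 * (d^6) = A^19 + 6*A^15 + 15*A^11 + 20*A^7 + 15*A^3 + 6*A^-1 + A^-5
  A^5 * (7*d^5) = -7*A^15 - 35*A^11 - 70*A^7 - 70*A^3 - 35*A^-1 - 7*A^-5
  A^3 * (21*d^4) = 21*A^11 + 84*A^7 + 126*A^3 + 84*A^-1 + 21*A^-5
  A^1 * (35*d^3) = -35*A^7 - 105*A^3 - 105*A^-1 - 35*A^-5
  A^-1 * (35*d^2) = 35*A^3 + 70*A^-1 + 35*A^-5
  A^-3 * (21*d) = -21*A^-1 - 21*A^-5
  A^-5 * (7) = 7*A^-5
  A^-7 * (d) = -A^-5 - A^-9
Summing the groups: <K> = A^19 - A^15 + A^11 - A^7 + A^3 - A^-1 - A^-9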